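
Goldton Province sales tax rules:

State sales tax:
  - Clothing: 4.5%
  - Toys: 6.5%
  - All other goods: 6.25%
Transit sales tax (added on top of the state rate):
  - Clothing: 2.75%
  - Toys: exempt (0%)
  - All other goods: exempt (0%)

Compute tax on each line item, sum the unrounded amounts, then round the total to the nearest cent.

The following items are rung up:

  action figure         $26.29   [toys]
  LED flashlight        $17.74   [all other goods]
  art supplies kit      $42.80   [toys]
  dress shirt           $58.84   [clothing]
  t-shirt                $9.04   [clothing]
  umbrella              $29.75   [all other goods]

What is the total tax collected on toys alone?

$4.49

Action figure $26.29: toys → 6.5% + 0% transit = 6.5% → $1.70885
Art supplies kit $42.80: toys → 6.5% + 0% transit = 6.5% → $2.782
Tax on toys: unrounded sum = $4.49085 → $4.49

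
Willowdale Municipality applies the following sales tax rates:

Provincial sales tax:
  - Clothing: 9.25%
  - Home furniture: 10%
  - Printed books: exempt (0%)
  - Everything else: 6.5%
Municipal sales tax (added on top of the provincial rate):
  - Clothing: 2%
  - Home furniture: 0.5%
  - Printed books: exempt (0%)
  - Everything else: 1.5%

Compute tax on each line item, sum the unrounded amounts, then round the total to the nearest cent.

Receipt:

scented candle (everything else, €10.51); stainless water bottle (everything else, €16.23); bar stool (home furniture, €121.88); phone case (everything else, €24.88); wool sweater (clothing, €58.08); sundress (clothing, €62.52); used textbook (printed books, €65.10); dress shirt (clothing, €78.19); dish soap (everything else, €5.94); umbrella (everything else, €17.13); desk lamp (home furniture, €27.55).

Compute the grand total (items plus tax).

Scented candle €10.51: everything else → 6.5% + 1.5% municipal = 8% → €0.8408
Stainless water bottle €16.23: everything else → 6.5% + 1.5% municipal = 8% → €1.2984
Bar stool €121.88: home furniture → 10% + 0.5% municipal = 10.5% → €12.7974
Phone case €24.88: everything else → 6.5% + 1.5% municipal = 8% → €1.9904
Wool sweater €58.08: clothing → 9.25% + 2% municipal = 11.25% → €6.534
Sundress €62.52: clothing → 9.25% + 2% municipal = 11.25% → €7.0335
Used textbook €65.10: printed books → 0% + 0% municipal = 0% → €0.00
Dress shirt €78.19: clothing → 9.25% + 2% municipal = 11.25% → €8.796375
Dish soap €5.94: everything else → 6.5% + 1.5% municipal = 8% → €0.4752
Umbrella €17.13: everything else → 6.5% + 1.5% municipal = 8% → €1.3704
Desk lamp €27.55: home furniture → 10% + 0.5% municipal = 10.5% → €2.89275
Subtotal = €488.01; unrounded tax = €44.029225 → €44.03; total due = €532.04

€532.04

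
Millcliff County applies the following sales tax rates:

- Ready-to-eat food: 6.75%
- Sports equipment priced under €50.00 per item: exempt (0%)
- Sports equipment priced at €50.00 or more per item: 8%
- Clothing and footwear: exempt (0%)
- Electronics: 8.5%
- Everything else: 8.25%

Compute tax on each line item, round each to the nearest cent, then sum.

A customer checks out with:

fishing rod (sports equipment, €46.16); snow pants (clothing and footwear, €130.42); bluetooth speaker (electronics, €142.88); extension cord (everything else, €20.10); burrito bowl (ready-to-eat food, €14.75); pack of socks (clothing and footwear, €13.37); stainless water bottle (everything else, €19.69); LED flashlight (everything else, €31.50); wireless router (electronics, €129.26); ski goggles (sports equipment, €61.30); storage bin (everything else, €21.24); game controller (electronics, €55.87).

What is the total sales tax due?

€41.41

Fishing rod €46.16: sports equipment, under €50.00 → 0% → €0.00
Snow pants €130.42: clothing and footwear → 0% → €0.00
Bluetooth speaker €142.88: electronics → 8.5% → €12.14
Extension cord €20.10: everything else → 8.25% → €1.66
Burrito bowl €14.75: ready-to-eat food → 6.75% → €1.00
Pack of socks €13.37: clothing and footwear → 0% → €0.00
Stainless water bottle €19.69: everything else → 8.25% → €1.62
LED flashlight €31.50: everything else → 8.25% → €2.60
Wireless router €129.26: electronics → 8.5% → €10.99
Ski goggles €61.30: sports equipment, €50.00 or more → 8% → €4.90
Storage bin €21.24: everything else → 8.25% → €1.75
Game controller €55.87: electronics → 8.5% → €4.75
Total tax = €12.14 + €1.66 + €1.00 + €1.62 + €2.60 + €10.99 + €4.90 + €1.75 + €4.75 = €41.41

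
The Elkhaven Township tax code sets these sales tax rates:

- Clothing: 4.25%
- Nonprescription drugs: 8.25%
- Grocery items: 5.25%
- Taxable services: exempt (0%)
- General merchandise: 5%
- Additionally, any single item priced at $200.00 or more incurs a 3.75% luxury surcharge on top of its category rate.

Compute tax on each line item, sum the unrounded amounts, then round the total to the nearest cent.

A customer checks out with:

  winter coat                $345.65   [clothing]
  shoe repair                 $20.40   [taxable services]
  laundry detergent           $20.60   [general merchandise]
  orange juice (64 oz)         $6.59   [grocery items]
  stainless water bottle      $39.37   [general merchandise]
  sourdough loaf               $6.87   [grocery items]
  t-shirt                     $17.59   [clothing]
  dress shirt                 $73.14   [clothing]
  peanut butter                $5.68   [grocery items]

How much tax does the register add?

Winter coat $345.65: clothing → 4.25% + 3.75% surcharge = 8% → $27.652
Shoe repair $20.40: taxable services → 0% → $0.00
Laundry detergent $20.60: general merchandise → 5% → $1.03
Orange juice (64 oz) $6.59: grocery items → 5.25% → $0.345975
Stainless water bottle $39.37: general merchandise → 5% → $1.9685
Sourdough loaf $6.87: grocery items → 5.25% → $0.360675
T-shirt $17.59: clothing → 4.25% → $0.747575
Dress shirt $73.14: clothing → 4.25% → $3.10845
Peanut butter $5.68: grocery items → 5.25% → $0.2982
Unrounded tax sum = $35.511375 → $35.51

$35.51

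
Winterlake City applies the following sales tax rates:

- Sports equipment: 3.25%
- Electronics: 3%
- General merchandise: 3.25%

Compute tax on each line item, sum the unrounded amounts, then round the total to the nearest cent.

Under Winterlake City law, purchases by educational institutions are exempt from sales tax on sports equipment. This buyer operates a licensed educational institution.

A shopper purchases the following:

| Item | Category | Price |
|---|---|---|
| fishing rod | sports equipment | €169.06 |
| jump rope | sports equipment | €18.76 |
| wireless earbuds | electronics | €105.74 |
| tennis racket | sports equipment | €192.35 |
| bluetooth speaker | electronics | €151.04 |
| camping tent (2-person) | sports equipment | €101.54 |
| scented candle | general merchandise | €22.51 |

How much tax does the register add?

€8.43

Fishing rod €169.06: sports equipment, buyer-exempt → 0% → €0.00
Jump rope €18.76: sports equipment, buyer-exempt → 0% → €0.00
Wireless earbuds €105.74: electronics → 3% → €3.1722
Tennis racket €192.35: sports equipment, buyer-exempt → 0% → €0.00
Bluetooth speaker €151.04: electronics → 3% → €4.5312
Camping tent (2-person) €101.54: sports equipment, buyer-exempt → 0% → €0.00
Scented candle €22.51: general merchandise → 3.25% → €0.731575
Unrounded tax sum = €8.434975 → €8.43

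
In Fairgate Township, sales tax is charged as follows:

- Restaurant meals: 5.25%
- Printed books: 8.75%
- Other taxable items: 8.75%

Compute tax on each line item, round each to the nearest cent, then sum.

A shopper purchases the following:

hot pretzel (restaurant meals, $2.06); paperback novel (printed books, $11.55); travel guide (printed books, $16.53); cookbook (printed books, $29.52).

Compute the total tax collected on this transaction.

Hot pretzel $2.06: restaurant meals → 5.25% → $0.11
Paperback novel $11.55: printed books → 8.75% → $1.01
Travel guide $16.53: printed books → 8.75% → $1.45
Cookbook $29.52: printed books → 8.75% → $2.58
Total tax = $0.11 + $1.01 + $1.45 + $2.58 = $5.15

$5.15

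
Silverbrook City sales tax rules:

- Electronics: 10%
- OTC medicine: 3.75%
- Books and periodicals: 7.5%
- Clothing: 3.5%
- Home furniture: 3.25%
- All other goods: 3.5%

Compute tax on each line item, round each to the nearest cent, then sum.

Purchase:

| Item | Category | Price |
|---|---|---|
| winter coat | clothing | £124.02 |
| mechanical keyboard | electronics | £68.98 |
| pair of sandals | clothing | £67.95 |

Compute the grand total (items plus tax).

Winter coat £124.02: clothing → 3.5% → £4.34
Mechanical keyboard £68.98: electronics → 10% → £6.90
Pair of sandals £67.95: clothing → 3.5% → £2.38
Subtotal = £260.95; tax = £13.62; total due = £274.57

£274.57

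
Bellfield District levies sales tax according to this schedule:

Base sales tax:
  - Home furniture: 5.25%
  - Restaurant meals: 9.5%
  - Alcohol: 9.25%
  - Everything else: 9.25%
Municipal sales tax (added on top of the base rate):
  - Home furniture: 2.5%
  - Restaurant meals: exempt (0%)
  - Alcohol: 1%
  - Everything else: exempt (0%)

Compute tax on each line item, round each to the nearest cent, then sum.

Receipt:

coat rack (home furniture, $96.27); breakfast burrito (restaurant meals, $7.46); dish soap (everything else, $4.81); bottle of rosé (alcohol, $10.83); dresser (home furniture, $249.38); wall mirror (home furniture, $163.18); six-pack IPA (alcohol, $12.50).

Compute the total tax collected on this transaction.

$42.98

Coat rack $96.27: home furniture → 5.25% + 2.5% municipal = 7.75% → $7.46
Breakfast burrito $7.46: restaurant meals → 9.5% + 0% municipal = 9.5% → $0.71
Dish soap $4.81: everything else → 9.25% + 0% municipal = 9.25% → $0.44
Bottle of rosé $10.83: alcohol → 9.25% + 1% municipal = 10.25% → $1.11
Dresser $249.38: home furniture → 5.25% + 2.5% municipal = 7.75% → $19.33
Wall mirror $163.18: home furniture → 5.25% + 2.5% municipal = 7.75% → $12.65
Six-pack IPA $12.50: alcohol → 9.25% + 1% municipal = 10.25% → $1.28
Total tax = $7.46 + $0.71 + $0.44 + $1.11 + $19.33 + $12.65 + $1.28 = $42.98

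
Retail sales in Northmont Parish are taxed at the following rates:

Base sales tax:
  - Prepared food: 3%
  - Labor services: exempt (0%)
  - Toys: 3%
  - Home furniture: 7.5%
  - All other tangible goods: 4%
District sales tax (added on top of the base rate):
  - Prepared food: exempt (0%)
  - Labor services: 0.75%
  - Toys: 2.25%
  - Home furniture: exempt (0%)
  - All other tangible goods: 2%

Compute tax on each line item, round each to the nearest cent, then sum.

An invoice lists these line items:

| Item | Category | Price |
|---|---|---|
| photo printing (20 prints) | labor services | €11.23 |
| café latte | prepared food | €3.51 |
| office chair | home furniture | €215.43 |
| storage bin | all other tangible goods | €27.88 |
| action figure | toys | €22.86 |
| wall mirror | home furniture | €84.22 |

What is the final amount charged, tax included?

Photo printing (20 prints) €11.23: labor services → 0% + 0.75% district = 0.75% → €0.08
Café latte €3.51: prepared food → 3% + 0% district = 3% → €0.11
Office chair €215.43: home furniture → 7.5% + 0% district = 7.5% → €16.16
Storage bin €27.88: all other tangible goods → 4% + 2% district = 6% → €1.67
Action figure €22.86: toys → 3% + 2.25% district = 5.25% → €1.20
Wall mirror €84.22: home furniture → 7.5% + 0% district = 7.5% → €6.32
Subtotal = €365.13; tax = €25.54; total due = €390.67

€390.67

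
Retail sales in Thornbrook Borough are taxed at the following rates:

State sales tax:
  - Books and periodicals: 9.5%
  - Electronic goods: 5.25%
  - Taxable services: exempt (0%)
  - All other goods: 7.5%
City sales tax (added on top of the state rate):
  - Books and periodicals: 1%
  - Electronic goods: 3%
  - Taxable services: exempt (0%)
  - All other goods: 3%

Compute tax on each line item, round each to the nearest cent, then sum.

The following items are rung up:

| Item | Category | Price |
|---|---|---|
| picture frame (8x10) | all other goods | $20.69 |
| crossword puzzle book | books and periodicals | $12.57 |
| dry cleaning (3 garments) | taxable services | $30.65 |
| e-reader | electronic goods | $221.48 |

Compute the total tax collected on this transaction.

Picture frame (8x10) $20.69: all other goods → 7.5% + 3% city = 10.5% → $2.17
Crossword puzzle book $12.57: books and periodicals → 9.5% + 1% city = 10.5% → $1.32
Dry cleaning (3 garments) $30.65: taxable services → 0% + 0% city = 0% → $0.00
E-reader $221.48: electronic goods → 5.25% + 3% city = 8.25% → $18.27
Total tax = $2.17 + $1.32 + $18.27 = $21.76

$21.76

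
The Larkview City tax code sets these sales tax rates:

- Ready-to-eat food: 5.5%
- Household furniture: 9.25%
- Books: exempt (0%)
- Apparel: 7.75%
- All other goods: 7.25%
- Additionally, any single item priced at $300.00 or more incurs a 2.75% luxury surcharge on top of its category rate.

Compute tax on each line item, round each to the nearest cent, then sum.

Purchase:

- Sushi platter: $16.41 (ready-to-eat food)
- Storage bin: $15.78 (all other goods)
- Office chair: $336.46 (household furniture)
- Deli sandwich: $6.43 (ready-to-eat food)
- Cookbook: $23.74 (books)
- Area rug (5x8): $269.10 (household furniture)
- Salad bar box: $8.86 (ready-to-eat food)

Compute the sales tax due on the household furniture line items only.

$65.27

Office chair $336.46: household furniture → 9.25% + 2.75% surcharge = 12% → $40.38
Area rug (5x8) $269.10: household furniture → 9.25% → $24.89
Tax on household furniture = $40.38 + $24.89 = $65.27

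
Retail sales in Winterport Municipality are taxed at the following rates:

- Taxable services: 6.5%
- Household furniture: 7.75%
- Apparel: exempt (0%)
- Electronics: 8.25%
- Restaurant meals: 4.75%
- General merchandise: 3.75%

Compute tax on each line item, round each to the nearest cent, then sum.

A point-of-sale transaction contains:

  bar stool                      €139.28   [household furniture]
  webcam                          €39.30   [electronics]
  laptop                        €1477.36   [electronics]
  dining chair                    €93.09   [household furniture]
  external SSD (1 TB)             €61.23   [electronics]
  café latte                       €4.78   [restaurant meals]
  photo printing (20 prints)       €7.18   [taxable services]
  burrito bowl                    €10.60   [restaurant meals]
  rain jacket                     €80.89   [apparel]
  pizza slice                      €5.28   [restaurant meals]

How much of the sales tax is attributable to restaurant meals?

€0.98

Café latte €4.78: restaurant meals → 4.75% → €0.23
Burrito bowl €10.60: restaurant meals → 4.75% → €0.50
Pizza slice €5.28: restaurant meals → 4.75% → €0.25
Tax on restaurant meals = €0.23 + €0.50 + €0.25 = €0.98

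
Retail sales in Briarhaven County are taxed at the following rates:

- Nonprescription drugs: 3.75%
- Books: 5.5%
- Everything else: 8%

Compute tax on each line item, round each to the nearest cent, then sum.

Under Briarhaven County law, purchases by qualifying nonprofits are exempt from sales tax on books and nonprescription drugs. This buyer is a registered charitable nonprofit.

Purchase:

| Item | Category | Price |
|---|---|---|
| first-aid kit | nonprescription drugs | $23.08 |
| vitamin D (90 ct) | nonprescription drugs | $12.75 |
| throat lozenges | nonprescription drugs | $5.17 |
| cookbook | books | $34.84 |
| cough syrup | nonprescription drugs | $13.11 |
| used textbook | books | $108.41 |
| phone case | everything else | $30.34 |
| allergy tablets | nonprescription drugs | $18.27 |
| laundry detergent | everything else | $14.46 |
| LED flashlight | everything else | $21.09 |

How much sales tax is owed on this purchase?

First-aid kit $23.08: nonprescription drugs, buyer-exempt → 0% → $0.00
Vitamin D (90 ct) $12.75: nonprescription drugs, buyer-exempt → 0% → $0.00
Throat lozenges $5.17: nonprescription drugs, buyer-exempt → 0% → $0.00
Cookbook $34.84: books, buyer-exempt → 0% → $0.00
Cough syrup $13.11: nonprescription drugs, buyer-exempt → 0% → $0.00
Used textbook $108.41: books, buyer-exempt → 0% → $0.00
Phone case $30.34: everything else → 8% → $2.43
Allergy tablets $18.27: nonprescription drugs, buyer-exempt → 0% → $0.00
Laundry detergent $14.46: everything else → 8% → $1.16
LED flashlight $21.09: everything else → 8% → $1.69
Total tax = $2.43 + $1.16 + $1.69 = $5.28

$5.28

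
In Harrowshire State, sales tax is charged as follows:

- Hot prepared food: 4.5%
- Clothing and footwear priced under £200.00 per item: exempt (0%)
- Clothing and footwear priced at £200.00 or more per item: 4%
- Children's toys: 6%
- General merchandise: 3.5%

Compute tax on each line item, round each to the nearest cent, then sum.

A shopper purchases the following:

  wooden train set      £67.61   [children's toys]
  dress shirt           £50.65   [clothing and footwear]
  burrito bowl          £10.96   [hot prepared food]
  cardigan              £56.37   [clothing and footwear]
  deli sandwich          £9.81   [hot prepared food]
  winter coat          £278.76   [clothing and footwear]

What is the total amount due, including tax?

Wooden train set £67.61: children's toys → 6% → £4.06
Dress shirt £50.65: clothing and footwear, under £200.00 → 0% → £0.00
Burrito bowl £10.96: hot prepared food → 4.5% → £0.49
Cardigan £56.37: clothing and footwear, under £200.00 → 0% → £0.00
Deli sandwich £9.81: hot prepared food → 4.5% → £0.44
Winter coat £278.76: clothing and footwear, £200.00 or more → 4% → £11.15
Subtotal = £474.16; tax = £16.14; total due = £490.30

£490.30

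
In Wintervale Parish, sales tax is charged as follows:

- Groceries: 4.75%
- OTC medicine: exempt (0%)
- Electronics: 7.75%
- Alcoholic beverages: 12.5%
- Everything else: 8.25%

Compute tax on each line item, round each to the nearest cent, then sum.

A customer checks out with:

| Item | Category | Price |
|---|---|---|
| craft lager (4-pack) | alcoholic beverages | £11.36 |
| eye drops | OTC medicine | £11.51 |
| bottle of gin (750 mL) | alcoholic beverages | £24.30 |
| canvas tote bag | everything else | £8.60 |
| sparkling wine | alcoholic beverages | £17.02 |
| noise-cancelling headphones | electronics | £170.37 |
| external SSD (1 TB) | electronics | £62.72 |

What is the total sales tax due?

Craft lager (4-pack) £11.36: alcoholic beverages → 12.5% → £1.42
Eye drops £11.51: OTC medicine → 0% → £0.00
Bottle of gin (750 mL) £24.30: alcoholic beverages → 12.5% → £3.04
Canvas tote bag £8.60: everything else → 8.25% → £0.71
Sparkling wine £17.02: alcoholic beverages → 12.5% → £2.13
Noise-cancelling headphones £170.37: electronics → 7.75% → £13.20
External SSD (1 TB) £62.72: electronics → 7.75% → £4.86
Total tax = £1.42 + £3.04 + £0.71 + £2.13 + £13.20 + £4.86 = £25.36

£25.36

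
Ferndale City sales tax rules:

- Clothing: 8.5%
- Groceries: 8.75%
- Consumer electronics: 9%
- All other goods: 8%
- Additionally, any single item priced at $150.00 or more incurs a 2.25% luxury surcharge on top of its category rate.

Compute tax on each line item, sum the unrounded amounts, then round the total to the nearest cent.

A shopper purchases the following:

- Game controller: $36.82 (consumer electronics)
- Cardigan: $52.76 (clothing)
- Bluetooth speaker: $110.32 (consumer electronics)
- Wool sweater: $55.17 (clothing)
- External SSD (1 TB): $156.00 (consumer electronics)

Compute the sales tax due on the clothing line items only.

$9.17

Cardigan $52.76: clothing → 8.5% → $4.4846
Wool sweater $55.17: clothing → 8.5% → $4.68945
Tax on clothing: unrounded sum = $9.17405 → $9.17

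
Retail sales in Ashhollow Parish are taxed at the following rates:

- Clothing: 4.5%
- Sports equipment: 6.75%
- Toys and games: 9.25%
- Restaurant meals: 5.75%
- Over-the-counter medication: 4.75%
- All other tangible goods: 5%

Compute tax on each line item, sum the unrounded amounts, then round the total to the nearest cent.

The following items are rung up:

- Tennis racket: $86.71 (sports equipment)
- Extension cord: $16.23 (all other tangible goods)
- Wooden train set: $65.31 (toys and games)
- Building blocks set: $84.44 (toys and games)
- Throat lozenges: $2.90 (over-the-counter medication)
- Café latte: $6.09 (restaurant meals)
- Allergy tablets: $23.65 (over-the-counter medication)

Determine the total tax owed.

$22.13

Tennis racket $86.71: sports equipment → 6.75% → $5.852925
Extension cord $16.23: all other tangible goods → 5% → $0.8115
Wooden train set $65.31: toys and games → 9.25% → $6.041175
Building blocks set $84.44: toys and games → 9.25% → $7.8107
Throat lozenges $2.90: over-the-counter medication → 4.75% → $0.13775
Café latte $6.09: restaurant meals → 5.75% → $0.350175
Allergy tablets $23.65: over-the-counter medication → 4.75% → $1.123375
Unrounded tax sum = $22.1276 → $22.13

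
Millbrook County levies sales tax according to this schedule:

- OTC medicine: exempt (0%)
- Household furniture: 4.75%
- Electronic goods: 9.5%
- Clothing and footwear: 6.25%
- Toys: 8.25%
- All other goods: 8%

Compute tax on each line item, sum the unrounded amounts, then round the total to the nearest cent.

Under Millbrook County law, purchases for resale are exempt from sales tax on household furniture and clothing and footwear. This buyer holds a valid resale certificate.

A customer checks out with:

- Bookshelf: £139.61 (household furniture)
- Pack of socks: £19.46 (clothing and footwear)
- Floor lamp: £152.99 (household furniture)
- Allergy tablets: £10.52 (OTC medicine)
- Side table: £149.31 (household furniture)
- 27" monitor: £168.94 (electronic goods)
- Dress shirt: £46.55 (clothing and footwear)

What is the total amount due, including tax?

£703.43

Bookshelf £139.61: household furniture, buyer-exempt → 0% → £0.00
Pack of socks £19.46: clothing and footwear, buyer-exempt → 0% → £0.00
Floor lamp £152.99: household furniture, buyer-exempt → 0% → £0.00
Allergy tablets £10.52: OTC medicine → 0% → £0.00
Side table £149.31: household furniture, buyer-exempt → 0% → £0.00
27" monitor £168.94: electronic goods → 9.5% → £16.0493
Dress shirt £46.55: clothing and footwear, buyer-exempt → 0% → £0.00
Subtotal = £687.38; unrounded tax = £16.0493 → £16.05; total due = £703.43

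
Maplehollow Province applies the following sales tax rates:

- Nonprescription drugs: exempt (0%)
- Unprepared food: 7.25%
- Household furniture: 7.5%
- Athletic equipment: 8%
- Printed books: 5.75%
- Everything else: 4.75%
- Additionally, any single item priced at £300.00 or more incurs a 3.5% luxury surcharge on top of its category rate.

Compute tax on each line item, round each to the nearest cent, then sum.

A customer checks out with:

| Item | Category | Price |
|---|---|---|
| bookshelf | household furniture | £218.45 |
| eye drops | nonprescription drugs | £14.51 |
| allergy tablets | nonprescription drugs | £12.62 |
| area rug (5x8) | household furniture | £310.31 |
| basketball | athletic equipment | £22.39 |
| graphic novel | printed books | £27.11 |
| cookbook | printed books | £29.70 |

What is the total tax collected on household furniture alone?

Bookshelf £218.45: household furniture → 7.5% → £16.38
Area rug (5x8) £310.31: household furniture → 7.5% + 3.5% surcharge = 11% → £34.13
Tax on household furniture = £16.38 + £34.13 = £50.51

£50.51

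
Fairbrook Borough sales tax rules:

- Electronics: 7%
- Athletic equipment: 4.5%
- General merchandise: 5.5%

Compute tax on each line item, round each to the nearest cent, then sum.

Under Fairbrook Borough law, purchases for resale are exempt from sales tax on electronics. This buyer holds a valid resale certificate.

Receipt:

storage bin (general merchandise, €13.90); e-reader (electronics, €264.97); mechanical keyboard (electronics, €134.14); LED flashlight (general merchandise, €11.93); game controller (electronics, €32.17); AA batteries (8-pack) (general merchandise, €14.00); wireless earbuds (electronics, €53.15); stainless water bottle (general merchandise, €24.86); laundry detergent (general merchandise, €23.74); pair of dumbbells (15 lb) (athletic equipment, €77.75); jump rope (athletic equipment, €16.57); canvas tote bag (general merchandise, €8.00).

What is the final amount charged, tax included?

€684.74

Storage bin €13.90: general merchandise → 5.5% → €0.76
E-reader €264.97: electronics, buyer-exempt → 0% → €0.00
Mechanical keyboard €134.14: electronics, buyer-exempt → 0% → €0.00
LED flashlight €11.93: general merchandise → 5.5% → €0.66
Game controller €32.17: electronics, buyer-exempt → 0% → €0.00
AA batteries (8-pack) €14.00: general merchandise → 5.5% → €0.77
Wireless earbuds €53.15: electronics, buyer-exempt → 0% → €0.00
Stainless water bottle €24.86: general merchandise → 5.5% → €1.37
Laundry detergent €23.74: general merchandise → 5.5% → €1.31
Pair of dumbbells (15 lb) €77.75: athletic equipment → 4.5% → €3.50
Jump rope €16.57: athletic equipment → 4.5% → €0.75
Canvas tote bag €8.00: general merchandise → 5.5% → €0.44
Subtotal = €675.18; tax = €9.56; total due = €684.74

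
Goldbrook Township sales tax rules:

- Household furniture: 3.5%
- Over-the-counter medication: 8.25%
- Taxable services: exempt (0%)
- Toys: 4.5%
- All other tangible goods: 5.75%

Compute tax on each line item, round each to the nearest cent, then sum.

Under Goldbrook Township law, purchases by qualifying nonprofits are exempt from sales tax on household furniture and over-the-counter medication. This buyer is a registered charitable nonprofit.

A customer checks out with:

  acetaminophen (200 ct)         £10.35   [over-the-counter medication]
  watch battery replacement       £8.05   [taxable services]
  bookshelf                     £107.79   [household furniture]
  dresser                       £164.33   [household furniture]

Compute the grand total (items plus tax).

Acetaminophen (200 ct) £10.35: over-the-counter medication, buyer-exempt → 0% → £0.00
Watch battery replacement £8.05: taxable services → 0% → £0.00
Bookshelf £107.79: household furniture, buyer-exempt → 0% → £0.00
Dresser £164.33: household furniture, buyer-exempt → 0% → £0.00
Subtotal = £290.52; tax = £0.00; total due = £290.52

£290.52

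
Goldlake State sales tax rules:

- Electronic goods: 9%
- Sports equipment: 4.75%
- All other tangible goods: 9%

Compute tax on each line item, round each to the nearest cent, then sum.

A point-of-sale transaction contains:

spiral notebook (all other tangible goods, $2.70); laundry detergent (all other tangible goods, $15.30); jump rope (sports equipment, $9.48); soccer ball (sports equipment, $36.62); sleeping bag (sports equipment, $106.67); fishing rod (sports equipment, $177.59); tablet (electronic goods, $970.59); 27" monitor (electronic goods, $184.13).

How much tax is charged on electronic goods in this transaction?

$103.92

Tablet $970.59: electronic goods → 9% → $87.35
27" monitor $184.13: electronic goods → 9% → $16.57
Tax on electronic goods = $87.35 + $16.57 = $103.92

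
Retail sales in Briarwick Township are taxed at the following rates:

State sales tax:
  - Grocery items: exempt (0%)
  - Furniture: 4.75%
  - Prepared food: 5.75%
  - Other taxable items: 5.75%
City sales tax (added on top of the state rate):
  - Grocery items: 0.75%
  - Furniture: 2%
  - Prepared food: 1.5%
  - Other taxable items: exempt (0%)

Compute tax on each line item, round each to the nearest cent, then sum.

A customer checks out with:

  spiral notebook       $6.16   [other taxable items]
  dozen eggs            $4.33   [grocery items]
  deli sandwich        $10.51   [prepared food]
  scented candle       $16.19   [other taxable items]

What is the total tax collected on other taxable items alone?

$1.28

Spiral notebook $6.16: other taxable items → 5.75% + 0% city = 5.75% → $0.35
Scented candle $16.19: other taxable items → 5.75% + 0% city = 5.75% → $0.93
Tax on other taxable items = $0.35 + $0.93 = $1.28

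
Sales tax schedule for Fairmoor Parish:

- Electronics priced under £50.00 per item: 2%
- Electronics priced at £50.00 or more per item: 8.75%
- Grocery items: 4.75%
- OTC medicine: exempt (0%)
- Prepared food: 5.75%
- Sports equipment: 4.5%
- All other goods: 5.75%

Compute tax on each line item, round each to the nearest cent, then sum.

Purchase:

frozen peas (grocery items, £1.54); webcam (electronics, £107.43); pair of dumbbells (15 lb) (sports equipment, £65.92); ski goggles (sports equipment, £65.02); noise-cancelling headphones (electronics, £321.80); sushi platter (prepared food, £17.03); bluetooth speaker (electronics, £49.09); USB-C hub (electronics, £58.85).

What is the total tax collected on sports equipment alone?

Pair of dumbbells (15 lb) £65.92: sports equipment → 4.5% → £2.97
Ski goggles £65.02: sports equipment → 4.5% → £2.93
Tax on sports equipment = £2.97 + £2.93 = £5.90

£5.90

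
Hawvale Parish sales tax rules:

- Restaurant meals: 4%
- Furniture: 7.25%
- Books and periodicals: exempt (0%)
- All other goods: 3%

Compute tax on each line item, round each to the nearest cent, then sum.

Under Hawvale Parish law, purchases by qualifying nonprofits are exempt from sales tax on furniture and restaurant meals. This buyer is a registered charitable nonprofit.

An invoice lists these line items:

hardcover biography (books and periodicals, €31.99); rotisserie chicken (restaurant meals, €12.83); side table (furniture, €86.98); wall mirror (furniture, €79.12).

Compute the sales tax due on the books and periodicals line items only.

Hardcover biography €31.99: books and periodicals → 0% → €0.00
Tax on books and periodicals = €0.00

€0.00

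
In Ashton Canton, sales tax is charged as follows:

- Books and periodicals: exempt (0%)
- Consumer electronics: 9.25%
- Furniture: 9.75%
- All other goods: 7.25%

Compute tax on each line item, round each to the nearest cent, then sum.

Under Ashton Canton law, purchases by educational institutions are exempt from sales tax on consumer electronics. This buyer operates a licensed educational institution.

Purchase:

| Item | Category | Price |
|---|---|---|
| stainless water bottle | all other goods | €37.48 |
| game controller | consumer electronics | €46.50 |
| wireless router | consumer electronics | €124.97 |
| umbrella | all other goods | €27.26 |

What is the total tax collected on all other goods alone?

Stainless water bottle €37.48: all other goods → 7.25% → €2.72
Umbrella €27.26: all other goods → 7.25% → €1.98
Tax on all other goods = €2.72 + €1.98 = €4.70

€4.70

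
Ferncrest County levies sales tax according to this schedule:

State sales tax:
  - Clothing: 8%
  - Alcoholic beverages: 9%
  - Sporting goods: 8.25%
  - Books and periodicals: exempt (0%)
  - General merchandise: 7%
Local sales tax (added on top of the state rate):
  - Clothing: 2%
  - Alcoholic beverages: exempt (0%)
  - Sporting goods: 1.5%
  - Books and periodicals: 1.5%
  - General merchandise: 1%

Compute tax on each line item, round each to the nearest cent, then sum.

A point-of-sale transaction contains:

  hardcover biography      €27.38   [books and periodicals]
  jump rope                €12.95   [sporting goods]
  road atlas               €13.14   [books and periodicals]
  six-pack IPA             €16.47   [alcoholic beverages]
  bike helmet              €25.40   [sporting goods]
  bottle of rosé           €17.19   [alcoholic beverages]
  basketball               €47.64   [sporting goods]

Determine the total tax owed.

Hardcover biography €27.38: books and periodicals → 0% + 1.5% local = 1.5% → €0.41
Jump rope €12.95: sporting goods → 8.25% + 1.5% local = 9.75% → €1.26
Road atlas €13.14: books and periodicals → 0% + 1.5% local = 1.5% → €0.20
Six-pack IPA €16.47: alcoholic beverages → 9% + 0% local = 9% → €1.48
Bike helmet €25.40: sporting goods → 8.25% + 1.5% local = 9.75% → €2.48
Bottle of rosé €17.19: alcoholic beverages → 9% + 0% local = 9% → €1.55
Basketball €47.64: sporting goods → 8.25% + 1.5% local = 9.75% → €4.64
Total tax = €0.41 + €1.26 + €0.20 + €1.48 + €2.48 + €1.55 + €4.64 = €12.02

€12.02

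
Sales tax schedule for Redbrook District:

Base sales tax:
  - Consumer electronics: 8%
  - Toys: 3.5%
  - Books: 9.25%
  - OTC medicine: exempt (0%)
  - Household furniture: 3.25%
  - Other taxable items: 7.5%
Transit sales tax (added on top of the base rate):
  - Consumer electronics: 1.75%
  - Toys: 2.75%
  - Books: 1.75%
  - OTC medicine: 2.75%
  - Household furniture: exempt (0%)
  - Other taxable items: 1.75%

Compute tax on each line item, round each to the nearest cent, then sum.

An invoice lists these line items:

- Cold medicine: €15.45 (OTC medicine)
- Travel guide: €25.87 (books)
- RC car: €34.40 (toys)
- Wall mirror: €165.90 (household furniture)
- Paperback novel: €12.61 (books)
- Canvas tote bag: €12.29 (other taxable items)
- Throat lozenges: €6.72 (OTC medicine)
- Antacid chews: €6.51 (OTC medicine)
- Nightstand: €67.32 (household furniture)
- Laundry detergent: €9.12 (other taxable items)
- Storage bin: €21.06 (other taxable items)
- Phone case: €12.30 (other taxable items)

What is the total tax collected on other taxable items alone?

€5.07

Canvas tote bag €12.29: other taxable items → 7.5% + 1.75% transit = 9.25% → €1.14
Laundry detergent €9.12: other taxable items → 7.5% + 1.75% transit = 9.25% → €0.84
Storage bin €21.06: other taxable items → 7.5% + 1.75% transit = 9.25% → €1.95
Phone case €12.30: other taxable items → 7.5% + 1.75% transit = 9.25% → €1.14
Tax on other taxable items = €1.14 + €0.84 + €1.95 + €1.14 = €5.07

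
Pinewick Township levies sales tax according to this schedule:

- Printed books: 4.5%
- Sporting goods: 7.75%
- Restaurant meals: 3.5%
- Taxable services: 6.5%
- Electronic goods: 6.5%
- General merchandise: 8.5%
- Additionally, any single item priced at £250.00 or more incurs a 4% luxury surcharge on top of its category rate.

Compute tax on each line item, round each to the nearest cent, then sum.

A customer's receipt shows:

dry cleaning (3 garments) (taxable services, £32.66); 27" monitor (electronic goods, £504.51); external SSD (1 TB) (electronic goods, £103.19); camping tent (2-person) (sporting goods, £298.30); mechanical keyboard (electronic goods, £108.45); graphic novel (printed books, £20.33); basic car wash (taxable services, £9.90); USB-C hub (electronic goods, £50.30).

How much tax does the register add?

Dry cleaning (3 garments) £32.66: taxable services → 6.5% → £2.12
27" monitor £504.51: electronic goods → 6.5% + 4% surcharge = 10.5% → £52.97
External SSD (1 TB) £103.19: electronic goods → 6.5% → £6.71
Camping tent (2-person) £298.30: sporting goods → 7.75% + 4% surcharge = 11.75% → £35.05
Mechanical keyboard £108.45: electronic goods → 6.5% → £7.05
Graphic novel £20.33: printed books → 4.5% → £0.91
Basic car wash £9.90: taxable services → 6.5% → £0.64
USB-C hub £50.30: electronic goods → 6.5% → £3.27
Total tax = £2.12 + £52.97 + £6.71 + £35.05 + £7.05 + £0.91 + £0.64 + £3.27 = £108.72

£108.72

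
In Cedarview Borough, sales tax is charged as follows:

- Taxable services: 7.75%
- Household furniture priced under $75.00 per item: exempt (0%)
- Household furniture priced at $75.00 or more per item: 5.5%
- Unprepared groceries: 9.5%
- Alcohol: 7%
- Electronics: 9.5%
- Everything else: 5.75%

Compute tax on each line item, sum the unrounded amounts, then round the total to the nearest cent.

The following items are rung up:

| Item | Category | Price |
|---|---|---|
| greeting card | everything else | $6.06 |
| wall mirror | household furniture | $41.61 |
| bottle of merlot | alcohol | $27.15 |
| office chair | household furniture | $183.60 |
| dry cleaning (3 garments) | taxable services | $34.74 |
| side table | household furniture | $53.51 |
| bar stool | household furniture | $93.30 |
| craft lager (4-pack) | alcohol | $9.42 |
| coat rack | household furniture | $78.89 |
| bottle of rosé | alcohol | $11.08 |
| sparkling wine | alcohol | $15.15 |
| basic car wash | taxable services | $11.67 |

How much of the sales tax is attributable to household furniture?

Wall mirror $41.61: household furniture, under $75.00 → 0% → $0.00
Office chair $183.60: household furniture, $75.00 or more → 5.5% → $10.098
Side table $53.51: household furniture, under $75.00 → 0% → $0.00
Bar stool $93.30: household furniture, $75.00 or more → 5.5% → $5.1315
Coat rack $78.89: household furniture, $75.00 or more → 5.5% → $4.33895
Tax on household furniture: unrounded sum = $19.56845 → $19.57

$19.57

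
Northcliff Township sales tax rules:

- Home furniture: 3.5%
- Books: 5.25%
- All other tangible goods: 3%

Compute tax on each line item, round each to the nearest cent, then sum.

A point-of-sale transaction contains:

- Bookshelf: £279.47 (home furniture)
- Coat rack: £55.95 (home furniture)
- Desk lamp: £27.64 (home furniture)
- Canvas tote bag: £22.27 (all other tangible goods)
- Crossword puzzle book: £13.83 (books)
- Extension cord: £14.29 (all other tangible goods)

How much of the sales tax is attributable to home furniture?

Bookshelf £279.47: home furniture → 3.5% → £9.78
Coat rack £55.95: home furniture → 3.5% → £1.96
Desk lamp £27.64: home furniture → 3.5% → £0.97
Tax on home furniture = £9.78 + £1.96 + £0.97 = £12.71

£12.71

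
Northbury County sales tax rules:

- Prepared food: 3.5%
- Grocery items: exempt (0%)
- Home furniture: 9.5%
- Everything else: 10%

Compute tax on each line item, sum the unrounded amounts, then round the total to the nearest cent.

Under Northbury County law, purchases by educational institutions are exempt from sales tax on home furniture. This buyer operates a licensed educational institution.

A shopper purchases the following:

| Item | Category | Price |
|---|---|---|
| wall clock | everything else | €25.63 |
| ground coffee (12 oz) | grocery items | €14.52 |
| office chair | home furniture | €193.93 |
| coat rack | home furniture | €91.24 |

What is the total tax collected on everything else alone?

€2.56

Wall clock €25.63: everything else → 10% → €2.563
Tax on everything else: unrounded sum = €2.563 → €2.56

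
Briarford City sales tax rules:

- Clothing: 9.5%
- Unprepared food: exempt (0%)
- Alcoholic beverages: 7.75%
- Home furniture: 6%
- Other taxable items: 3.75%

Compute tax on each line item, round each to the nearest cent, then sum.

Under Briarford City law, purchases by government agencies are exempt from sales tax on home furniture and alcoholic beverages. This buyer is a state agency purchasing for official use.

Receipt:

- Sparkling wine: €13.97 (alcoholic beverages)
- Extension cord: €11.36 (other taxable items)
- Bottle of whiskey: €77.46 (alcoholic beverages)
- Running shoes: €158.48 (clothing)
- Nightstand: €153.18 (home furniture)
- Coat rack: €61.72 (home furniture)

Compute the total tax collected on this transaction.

Sparkling wine €13.97: alcoholic beverages, buyer-exempt → 0% → €0.00
Extension cord €11.36: other taxable items → 3.75% → €0.43
Bottle of whiskey €77.46: alcoholic beverages, buyer-exempt → 0% → €0.00
Running shoes €158.48: clothing → 9.5% → €15.06
Nightstand €153.18: home furniture, buyer-exempt → 0% → €0.00
Coat rack €61.72: home furniture, buyer-exempt → 0% → €0.00
Total tax = €0.43 + €15.06 = €15.49

€15.49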